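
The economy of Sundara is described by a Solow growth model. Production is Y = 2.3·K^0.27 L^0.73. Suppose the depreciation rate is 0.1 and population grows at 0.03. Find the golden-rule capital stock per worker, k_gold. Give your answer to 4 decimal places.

k_gold ≈ 8.5180

Break-even investment rate: n + δ = 0.03 + 0.1 = 0.13.
Golden rule sets MPK = n+δ: 0.27·2.3·k^(0.27−1) = 0.13, so k_gold = (0.27·2.3/0.13)^(1/0.73) ≈ 8.5180.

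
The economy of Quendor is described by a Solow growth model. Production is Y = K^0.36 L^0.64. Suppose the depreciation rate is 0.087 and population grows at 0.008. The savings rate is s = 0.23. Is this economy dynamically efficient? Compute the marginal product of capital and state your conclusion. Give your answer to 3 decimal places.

dynamically efficient; MPK ≈ 0.149

Capital per worker breaks even when investment replaces (n + δ)·k; here n + δ = 0.095.
Steady-state k*: s·k^0.36 = 0.095·k gives k* = (0.23/0.095)^(1/0.64) ≈ 3.9811.
MPK = 0.36·3.9811^(-0.64) ≈ 0.1487.
MPK > n+δ = 0.095, so the economy is dynamically efficient (under-saving).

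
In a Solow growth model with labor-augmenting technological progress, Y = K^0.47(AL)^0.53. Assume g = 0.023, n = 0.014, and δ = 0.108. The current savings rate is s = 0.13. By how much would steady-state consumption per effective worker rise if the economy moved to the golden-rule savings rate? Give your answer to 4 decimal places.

Δc ≈ 0.7141

The effective depreciation rate is n + g + δ = 0.014 + 0.023 + 0.108 = 0.145.
Current steady state (s = 0.13): k* = (0.13/0.145)^(1/0.53) ≈ 0.8138, y* = 0.8138^0.47 ≈ 0.9077, c* = (1−0.13)·0.9077 ≈ 0.7897.
Setting f'(k) = n+g+δ gives 0.47·k^(0.47−1) = 0.145, hence k_gold = (0.47/0.145)^(1/0.53) ≈ 9.1969.
y_gold = 9.1969^0.47 ≈ 2.8373, c_gold = y_gold − 0.145·k_gold ≈ 1.5038.
Gain: Δc = 1.5038 − 0.7897 ≈ 0.7141.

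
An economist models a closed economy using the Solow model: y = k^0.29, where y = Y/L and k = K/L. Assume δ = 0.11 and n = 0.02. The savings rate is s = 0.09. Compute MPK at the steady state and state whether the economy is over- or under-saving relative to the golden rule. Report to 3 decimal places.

n + δ = 0.02 + 0.11 = 0.13.
Steady-state k*: s·k^0.29 = 0.13·k gives k* = (0.09/0.13)^(1/0.71) ≈ 0.5958.
MPK = 0.29·0.5958^(-0.71) ≈ 0.4189.
MPK > n+δ = 0.13, so the economy is dynamically efficient (under-saving).

under-saving; MPK ≈ 0.419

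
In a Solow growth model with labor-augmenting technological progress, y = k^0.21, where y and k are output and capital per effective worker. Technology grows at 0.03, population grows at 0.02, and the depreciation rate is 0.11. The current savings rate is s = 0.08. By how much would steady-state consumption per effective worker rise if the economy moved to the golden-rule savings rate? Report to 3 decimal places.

Δc ≈ 0.084

n + g + δ = 0.02 + 0.03 + 0.11 = 0.16.
Current steady state (s = 0.08): k* = (0.08/0.16)^(1/0.79) ≈ 0.4159, y* = 0.4159^0.21 ≈ 0.8317, c* = (1−0.08)·0.8317 ≈ 0.7652.
Golden rule sets MPK = n+g+δ: 0.21·k^(0.21−1) = 0.16, so k_gold = (0.21/0.16)^(1/0.79) ≈ 1.4109.
y_gold = 1.4109^0.21 ≈ 1.0750, c_gold = y_gold − 0.16·k_gold ≈ 0.8492.
Gain: Δc = 0.8492 − 0.7652 ≈ 0.0840.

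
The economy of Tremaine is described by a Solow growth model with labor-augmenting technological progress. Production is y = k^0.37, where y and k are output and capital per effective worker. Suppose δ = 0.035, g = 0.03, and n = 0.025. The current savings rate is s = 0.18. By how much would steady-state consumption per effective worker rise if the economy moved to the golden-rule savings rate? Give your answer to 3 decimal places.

n + g + δ = 0.025 + 0.03 + 0.035 = 0.09.
Current steady state (s = 0.18): k* = (0.18/0.09)^(1/0.63) ≈ 3.0049, y* = 3.0049^0.37 ≈ 1.5024, c* = (1−0.18)·1.5024 ≈ 1.2320.
Maximizing c = f(k) − (n+g+δ)·k gives f'(k) = n+g+δ, i.e. 0.37·k^(0.37−1) = 0.09, so k_gold = (0.37/0.09)^(1/0.63) ≈ 9.4306.
y_gold = 9.4306^0.37 ≈ 2.2939, c_gold = y_gold − 0.09·k_gold ≈ 1.4452.
Gain: Δc = 1.4452 − 1.2320 ≈ 0.2132.

Δc ≈ 0.213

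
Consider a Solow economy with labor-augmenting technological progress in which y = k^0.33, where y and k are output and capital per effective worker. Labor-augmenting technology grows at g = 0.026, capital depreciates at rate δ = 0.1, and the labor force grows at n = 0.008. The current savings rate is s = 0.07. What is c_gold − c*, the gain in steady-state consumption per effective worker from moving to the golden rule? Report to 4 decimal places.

Δc ≈ 0.3689

Break-even investment rate: n + g + δ = 0.008 + 0.026 + 0.1 = 0.134.
Current steady state (s = 0.07): k* = (0.07/0.134)^(1/0.67) ≈ 0.3794, y* = 0.3794^0.33 ≈ 0.7263, c* = (1−0.07)·0.7263 ≈ 0.6754.
Setting f'(k) = n+g+δ gives 0.33·k^(0.33−1) = 0.134, hence k_gold = (0.33/0.134)^(1/0.67) ≈ 3.8388.
y_gold = 3.8388^0.33 ≈ 1.5588, c_gold = y_gold − 0.134·k_gold ≈ 1.0444.
Gain: Δc = 1.0444 − 0.6754 ≈ 0.3689.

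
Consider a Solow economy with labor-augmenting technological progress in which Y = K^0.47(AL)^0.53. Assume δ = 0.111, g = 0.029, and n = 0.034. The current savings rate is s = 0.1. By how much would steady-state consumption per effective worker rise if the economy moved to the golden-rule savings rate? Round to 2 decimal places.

Capital per effective worker breaks even when investment replaces (n + g + δ)·k; here n + g + δ = 0.174.
Current steady state (s = 0.1): k* = (0.1/0.174)^(1/0.53) ≈ 0.3517, y* = 0.3517^0.47 ≈ 0.6119, c* = (1−0.1)·0.6119 ≈ 0.5507.
Maximizing c = f(k) − (n+g+δ)·k gives f'(k) = n+g+δ, i.e. 0.47·k^(0.47−1) = 0.174, so k_gold = (0.47/0.174)^(1/0.53) ≈ 6.5199.
y_gold = 6.5199^0.47 ≈ 2.4138, c_gold = y_gold − 0.174·k_gold ≈ 1.2793.
Gain: Δc = 1.2793 − 0.5507 ≈ 0.7286.

Δc ≈ 0.73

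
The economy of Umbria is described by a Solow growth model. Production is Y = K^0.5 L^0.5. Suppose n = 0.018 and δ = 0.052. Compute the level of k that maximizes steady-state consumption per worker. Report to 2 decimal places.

k_gold ≈ 51.02

Capital per worker breaks even when investment replaces (n + δ)·k; here n + δ = 0.07.
Setting f'(k) = n+δ gives 0.5·k^(0.5−1) = 0.07, hence k_gold = (0.5/0.07)^(1/0.5) ≈ 51.0204.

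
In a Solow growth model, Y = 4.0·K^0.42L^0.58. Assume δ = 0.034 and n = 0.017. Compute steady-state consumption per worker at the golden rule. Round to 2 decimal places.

n + δ = 0.017 + 0.034 = 0.051.
At the golden rule the marginal product of capital equals n+δ: 0.42·4.0·k^(0.42−1) = 0.051. Solving, k_gold = (0.42·4.0/0.051)^(1/0.58) ≈ 413.8010.
y_gold = 4.0·413.8010^0.42 ≈ 50.2473.
c_gold = y_gold − (n+δ)·k_gold = 50.2473 − 0.051·413.8010 ≈ 29.1434.

c_gold ≈ 29.14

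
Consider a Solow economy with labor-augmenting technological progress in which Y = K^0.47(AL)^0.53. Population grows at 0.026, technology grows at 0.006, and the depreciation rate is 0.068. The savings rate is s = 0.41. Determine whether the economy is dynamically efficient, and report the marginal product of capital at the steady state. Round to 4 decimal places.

The effective depreciation rate is n + g + δ = 0.026 + 0.006 + 0.068 = 0.1.
Steady-state k*: s·k^0.47 = 0.1·k gives k* = (0.41/0.1)^(1/0.53) ≈ 14.3283.
MPK = 0.47·14.3283^(-0.53) ≈ 0.1146.
MPK > n+g+δ = 0.1, so the economy is dynamically efficient (under-saving).

dynamically efficient; MPK ≈ 0.1146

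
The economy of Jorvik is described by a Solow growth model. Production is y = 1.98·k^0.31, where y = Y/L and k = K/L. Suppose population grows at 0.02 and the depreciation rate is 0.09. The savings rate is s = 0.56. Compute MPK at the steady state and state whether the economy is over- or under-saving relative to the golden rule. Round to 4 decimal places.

over-saving; MPK ≈ 0.0609

The effective depreciation rate is n + δ = 0.02 + 0.09 = 0.11.
Steady-state k*: s·A·k^0.31 = 0.11·k gives k* = (0.56·1.98/0.11)^(1/0.69) ≈ 28.4637.
MPK = 0.31·1.98·28.4637^(-0.69) ≈ 0.0609.
MPK < n+δ = 0.11, so the economy is dynamically inefficient (over-saving).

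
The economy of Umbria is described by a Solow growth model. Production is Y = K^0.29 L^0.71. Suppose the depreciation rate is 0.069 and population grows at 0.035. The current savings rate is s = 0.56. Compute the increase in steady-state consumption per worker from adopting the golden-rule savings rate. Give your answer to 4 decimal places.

Δc ≈ 0.2042

n + δ = 0.035 + 0.069 = 0.104.
Current steady state (s = 0.56): k* = (0.56/0.104)^(1/0.71) ≈ 10.7101, y* = 10.7101^0.29 ≈ 1.9890, c* = (1−0.56)·1.9890 ≈ 0.8752.
At the golden rule the marginal product of capital equals n+δ: 0.29·k^(0.29−1) = 0.104. Solving, k_gold = (0.29/0.104)^(1/0.71) ≈ 4.2391.
y_gold = 4.2391^0.29 ≈ 1.5202, c_gold = y_gold − 0.104·k_gold ≈ 1.0794.
Gain: Δc = 1.0794 − 0.8752 ≈ 0.2042.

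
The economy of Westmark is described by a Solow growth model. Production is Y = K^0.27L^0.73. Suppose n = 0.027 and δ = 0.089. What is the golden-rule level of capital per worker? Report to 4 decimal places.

Break-even investment rate: n + δ = 0.027 + 0.089 = 0.116.
Maximizing c = f(k) − (n+δ)·k gives f'(k) = n+δ, i.e. 0.27·k^(0.27−1) = 0.116, so k_gold = (0.27/0.116)^(1/0.73) ≈ 3.1813.

k_gold ≈ 3.1813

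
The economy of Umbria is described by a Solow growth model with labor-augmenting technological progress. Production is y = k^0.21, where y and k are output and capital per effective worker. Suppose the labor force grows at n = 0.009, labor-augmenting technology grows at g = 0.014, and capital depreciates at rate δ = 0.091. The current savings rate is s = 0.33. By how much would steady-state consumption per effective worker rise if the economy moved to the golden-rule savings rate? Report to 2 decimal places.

Δc ≈ 0.04

Capital per effective worker breaks even when investment replaces (n + g + δ)·k; here n + g + δ = 0.114.
Current steady state (s = 0.33): k* = (0.33/0.114)^(1/0.79) ≈ 3.8399, y* = 3.8399^0.21 ≈ 1.3265, c* = (1−0.33)·1.3265 ≈ 0.8888.
Setting f'(k) = n+g+δ gives 0.21·k^(0.21−1) = 0.114, hence k_gold = (0.21/0.114)^(1/0.79) ≈ 2.1669.
y_gold = 2.1669^0.21 ≈ 1.1763, c_gold = y_gold − 0.114·k_gold ≈ 0.9293.
Gain: Δc = 0.9293 − 0.8888 ≈ 0.0405.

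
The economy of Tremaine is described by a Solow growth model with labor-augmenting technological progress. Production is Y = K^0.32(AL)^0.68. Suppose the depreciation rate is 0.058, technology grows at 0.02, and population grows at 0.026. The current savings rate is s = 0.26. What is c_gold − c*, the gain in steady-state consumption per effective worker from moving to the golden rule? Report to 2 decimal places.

Capital per effective worker breaks even when investment replaces (n + g + δ)·k; here n + g + δ = 0.104.
Current steady state (s = 0.26): k* = (0.26/0.104)^(1/0.68) ≈ 3.8477, y* = 3.8477^0.32 ≈ 1.5391, c* = (1−0.26)·1.5391 ≈ 1.1389.
Maximizing c = f(k) − (n+g+δ)·k gives f'(k) = n+g+δ, i.e. 0.32·k^(0.32−1) = 0.104, so k_gold = (0.32/0.104)^(1/0.68) ≈ 5.2218.
y_gold = 5.2218^0.32 ≈ 1.6971, c_gold = y_gold − 0.104·k_gold ≈ 1.1540.
Gain: Δc = 1.1540 − 1.1389 ≈ 0.0151.

Δc ≈ 0.02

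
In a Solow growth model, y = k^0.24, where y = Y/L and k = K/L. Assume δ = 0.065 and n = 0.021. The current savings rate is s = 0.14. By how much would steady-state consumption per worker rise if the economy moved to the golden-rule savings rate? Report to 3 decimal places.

The effective depreciation rate is n + δ = 0.021 + 0.065 = 0.086.
Current steady state (s = 0.14): k* = (0.14/0.086)^(1/0.76) ≈ 1.8987, y* = 1.8987^0.24 ≈ 1.1664, c* = (1−0.14)·1.1664 ≈ 1.0031.
Maximizing c = f(k) − (n+δ)·k gives f'(k) = n+δ, i.e. 0.24·k^(0.24−1) = 0.086, so k_gold = (0.24/0.086)^(1/0.76) ≈ 3.8589.
y_gold = 3.8589^0.24 ≈ 1.3828, c_gold = y_gold − 0.086·k_gold ≈ 1.0509.
Gain: Δc = 1.0509 − 1.0031 ≈ 0.0478.

Δc ≈ 0.048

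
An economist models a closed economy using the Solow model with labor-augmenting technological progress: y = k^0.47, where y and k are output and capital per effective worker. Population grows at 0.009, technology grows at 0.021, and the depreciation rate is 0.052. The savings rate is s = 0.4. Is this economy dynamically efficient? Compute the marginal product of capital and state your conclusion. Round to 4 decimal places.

n + g + δ = 0.009 + 0.021 + 0.052 = 0.082.
Steady-state k*: s·k^0.47 = 0.082·k gives k* = (0.4/0.082)^(1/0.53) ≈ 19.8874.
MPK = 0.47·19.8874^(-0.53) ≈ 0.0964.
MPK > n+g+δ = 0.082, so the economy is dynamically efficient (under-saving).

dynamically efficient; MPK ≈ 0.0964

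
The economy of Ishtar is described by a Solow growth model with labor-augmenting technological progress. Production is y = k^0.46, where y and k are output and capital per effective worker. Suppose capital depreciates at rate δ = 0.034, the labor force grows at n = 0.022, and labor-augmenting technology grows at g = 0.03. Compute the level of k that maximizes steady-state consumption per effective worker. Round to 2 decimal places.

Capital per effective worker breaks even when investment replaces (n + g + δ)·k; here n + g + δ = 0.086.
At the golden rule the marginal product of capital equals n+g+δ: 0.46·k^(0.46−1) = 0.086. Solving, k_gold = (0.46/0.086)^(1/0.54) ≈ 22.3166.

k_gold ≈ 22.32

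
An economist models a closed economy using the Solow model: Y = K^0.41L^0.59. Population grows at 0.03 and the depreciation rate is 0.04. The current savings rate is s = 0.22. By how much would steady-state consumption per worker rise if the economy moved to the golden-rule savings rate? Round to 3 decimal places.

Δc ≈ 0.287

Capital per worker breaks even when investment replaces (n + δ)·k; here n + δ = 0.07.
Current steady state (s = 0.22): k* = (0.22/0.07)^(1/0.59) ≈ 6.9650, y* = 6.9650^0.41 ≈ 2.2161, c* = (1−0.22)·2.2161 ≈ 1.7286.
Setting f'(k) = n+δ gives 0.41·k^(0.41−1) = 0.07, hence k_gold = (0.41/0.07)^(1/0.59) ≈ 20.0061.
y_gold = 20.0061^0.41 ≈ 3.4157, c_gold = y_gold − 0.07·k_gold ≈ 2.0152.
Gain: Δc = 2.0152 − 1.7286 ≈ 0.2867.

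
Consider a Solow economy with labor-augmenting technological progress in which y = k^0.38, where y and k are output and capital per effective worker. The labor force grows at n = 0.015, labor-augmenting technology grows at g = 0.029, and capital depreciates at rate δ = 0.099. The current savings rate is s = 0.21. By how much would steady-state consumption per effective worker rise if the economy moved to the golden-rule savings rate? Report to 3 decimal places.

Δc ≈ 0.129

n + g + δ = 0.015 + 0.029 + 0.099 = 0.143.
Current steady state (s = 0.21): k* = (0.21/0.143)^(1/0.62) ≈ 1.8585, y* = 1.8585^0.38 ≈ 1.2656, c* = (1−0.21)·1.2656 ≈ 0.9998.
Maximizing c = f(k) − (n+g+δ)·k gives f'(k) = n+g+δ, i.e. 0.38·k^(0.38−1) = 0.143, so k_gold = (0.38/0.143)^(1/0.62) ≈ 4.8372.
y_gold = 4.8372^0.38 ≈ 1.8203, c_gold = y_gold − 0.143·k_gold ≈ 1.1286.
Gain: Δc = 1.1286 − 0.9998 ≈ 0.1288.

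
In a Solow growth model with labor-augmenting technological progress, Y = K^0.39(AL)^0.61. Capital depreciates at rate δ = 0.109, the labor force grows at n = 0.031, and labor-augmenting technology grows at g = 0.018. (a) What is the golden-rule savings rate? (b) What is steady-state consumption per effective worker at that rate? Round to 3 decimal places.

Capital per effective worker breaks even when investment replaces (n + g + δ)·k; here n + g + δ = 0.158.
For Cobb-Douglas, s_gold equals capital's share: s_gold = 0.39.
Setting f'(k) = n+g+δ gives 0.39·k^(0.39−1) = 0.158, hence k_gold = (0.39/0.158)^(1/0.61) ≈ 4.3984.
y_gold = 4.3984^0.39 ≈ 1.7819; c_gold = (1−0.39)·y_gold ≈ 1.0870.

(a) s_gold = 0.390; (b) c_gold ≈ 1.087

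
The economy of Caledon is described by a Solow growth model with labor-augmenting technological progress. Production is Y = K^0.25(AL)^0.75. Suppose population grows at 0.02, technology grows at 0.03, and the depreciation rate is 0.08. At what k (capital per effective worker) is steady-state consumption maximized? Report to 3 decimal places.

Break-even investment rate: n + g + δ = 0.02 + 0.03 + 0.08 = 0.13.
Maximizing c = f(k) − (n+g+δ)·k gives f'(k) = n+g+δ, i.e. 0.25·k^(0.25−1) = 0.13, so k_gold = (0.25/0.13)^(1/0.75) ≈ 2.3915.

k_gold ≈ 2.391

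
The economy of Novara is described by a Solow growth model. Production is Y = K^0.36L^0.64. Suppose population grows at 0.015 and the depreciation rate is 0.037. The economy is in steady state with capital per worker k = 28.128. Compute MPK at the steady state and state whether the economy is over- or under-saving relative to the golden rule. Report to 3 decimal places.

over-saving; MPK ≈ 0.043

Capital per worker breaks even when investment replaces (n + δ)·k; here n + δ = 0.052.
MPK = 0.36·k^(0.36−1) = 0.36·28.128^(-0.64) ≈ 0.0425.
MPK < 0.052, so the economy is dynamically inefficient (over-saving).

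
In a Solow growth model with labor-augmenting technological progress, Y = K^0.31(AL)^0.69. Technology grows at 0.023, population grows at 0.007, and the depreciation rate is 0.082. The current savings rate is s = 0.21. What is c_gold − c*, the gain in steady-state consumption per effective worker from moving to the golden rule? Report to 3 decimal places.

Δc ≈ 0.042

n + g + δ = 0.007 + 0.023 + 0.082 = 0.112.
Current steady state (s = 0.21): k* = (0.21/0.112)^(1/0.69) ≈ 2.4869, y* = 2.4869^0.31 ≈ 1.3263, c* = (1−0.21)·1.3263 ≈ 1.0478.
Maximizing c = f(k) − (n+g+δ)·k gives f'(k) = n+g+δ, i.e. 0.31·k^(0.31−1) = 0.112, so k_gold = (0.31/0.112)^(1/0.69) ≈ 4.3731.
y_gold = 4.3731^0.31 ≈ 1.5800, c_gold = y_gold − 0.112·k_gold ≈ 1.0902.
Gain: Δc = 1.0902 − 1.0478 ≈ 0.0424.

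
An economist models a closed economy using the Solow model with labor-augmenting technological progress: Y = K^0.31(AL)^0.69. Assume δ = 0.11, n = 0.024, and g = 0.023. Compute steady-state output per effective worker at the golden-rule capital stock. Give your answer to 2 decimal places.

Capital per effective worker breaks even when investment replaces (n + g + δ)·k; here n + g + δ = 0.157.
Setting f'(k) = n+g+δ gives 0.31·k^(0.31−1) = 0.157, hence k_gold = (0.31/0.157)^(1/0.69) ≈ 2.6804.
Output: y_gold = k_gold^0.31 = 2.6804^0.31 ≈ 1.3575.

y_gold ≈ 1.36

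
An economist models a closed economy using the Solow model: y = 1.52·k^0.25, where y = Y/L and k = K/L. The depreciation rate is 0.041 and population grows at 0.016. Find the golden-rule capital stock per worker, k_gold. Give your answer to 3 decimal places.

Break-even investment rate: n + δ = 0.016 + 0.041 = 0.057.
At the golden rule the marginal product of capital equals n+δ: 0.25·1.52·k^(0.25−1) = 0.057. Solving, k_gold = (0.25·1.52/0.057)^(1/0.75) ≈ 12.5471.

k_gold ≈ 12.547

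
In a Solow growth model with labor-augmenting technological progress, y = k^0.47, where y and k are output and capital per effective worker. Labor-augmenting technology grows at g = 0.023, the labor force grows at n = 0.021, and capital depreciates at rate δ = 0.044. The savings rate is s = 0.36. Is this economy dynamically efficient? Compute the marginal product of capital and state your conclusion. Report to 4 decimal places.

dynamically efficient; MPK ≈ 0.1149

Capital per effective worker breaks even when investment replaces (n + g + δ)·k; here n + g + δ = 0.088.
Steady-state k*: s·k^0.47 = 0.088·k gives k* = (0.36/0.088)^(1/0.53) ≈ 14.2685.
MPK = 0.47·14.2685^(-0.53) ≈ 0.1149.
MPK > n+g+δ = 0.088, so the economy is dynamically efficient (under-saving).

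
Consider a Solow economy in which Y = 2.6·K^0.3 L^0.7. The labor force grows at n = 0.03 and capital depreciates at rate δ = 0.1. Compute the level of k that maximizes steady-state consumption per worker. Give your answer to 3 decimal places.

k_gold ≈ 12.931

The effective depreciation rate is n + δ = 0.03 + 0.1 = 0.13.
At the golden rule the marginal product of capital equals n+δ: 0.3·2.6·k^(0.3−1) = 0.13. Solving, k_gold = (0.3·2.6/0.13)^(1/0.7) ≈ 12.9314.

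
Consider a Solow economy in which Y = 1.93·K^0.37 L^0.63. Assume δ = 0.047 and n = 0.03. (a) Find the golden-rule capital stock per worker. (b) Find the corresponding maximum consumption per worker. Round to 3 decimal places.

(a) k_gold ≈ 34.304; (b) c_gold ≈ 4.498

Break-even investment rate: n + δ = 0.03 + 0.047 = 0.077.
Setting f'(k) = n+δ gives 0.37·1.93·k^(0.37−1) = 0.077, hence k_gold = (0.37·1.93/0.077)^(1/0.63) ≈ 34.3041.
y_gold = 1.93·34.3041^0.37 ≈ 7.1390; c_gold = y_gold − 0.077·k_gold ≈ 4.4976.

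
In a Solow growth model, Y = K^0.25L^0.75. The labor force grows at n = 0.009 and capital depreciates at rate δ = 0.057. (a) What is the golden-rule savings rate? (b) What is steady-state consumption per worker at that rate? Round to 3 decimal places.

(a) s_gold = 0.250; (b) c_gold ≈ 1.169

Break-even investment rate: n + δ = 0.009 + 0.057 = 0.066.
For Cobb-Douglas, s_gold equals capital's share: s_gold = 0.25.
Maximizing c = f(k) − (n+δ)·k gives f'(k) = n+δ, i.e. 0.25·k^(0.25−1) = 0.066, so k_gold = (0.25/0.066)^(1/0.75) ≈ 5.9047.
y_gold = 5.9047^0.25 ≈ 1.5588; c_gold = (1−0.25)·y_gold ≈ 1.1691.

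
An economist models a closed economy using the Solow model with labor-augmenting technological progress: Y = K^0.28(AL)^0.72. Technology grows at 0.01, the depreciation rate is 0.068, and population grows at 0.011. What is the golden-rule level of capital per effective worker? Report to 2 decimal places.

k_gold ≈ 4.91

n + g + δ = 0.011 + 0.01 + 0.068 = 0.089.
Setting f'(k) = n+g+δ gives 0.28·k^(0.28−1) = 0.089, hence k_gold = (0.28/0.089)^(1/0.72) ≈ 4.9130.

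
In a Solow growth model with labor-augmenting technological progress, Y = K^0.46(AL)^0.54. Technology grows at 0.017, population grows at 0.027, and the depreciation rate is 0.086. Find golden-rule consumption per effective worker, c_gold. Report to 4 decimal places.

c_gold ≈ 1.5845

Break-even investment rate: n + g + δ = 0.027 + 0.017 + 0.086 = 0.13.
Golden rule sets MPK = n+g+δ: 0.46·k^(0.46−1) = 0.13, so k_gold = (0.46/0.13)^(1/0.54) ≈ 10.3830.
y_gold = 10.3830^0.46 ≈ 2.9343.
c_gold = y_gold − (n+g+δ)·k_gold = 2.9343 − 0.13·10.3830 ≈ 1.5845.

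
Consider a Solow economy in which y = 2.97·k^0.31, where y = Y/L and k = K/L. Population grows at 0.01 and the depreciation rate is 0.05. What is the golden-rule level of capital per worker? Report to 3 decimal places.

k_gold ≈ 52.335

Capital per worker breaks even when investment replaces (n + δ)·k; here n + δ = 0.06.
Setting f'(k) = n+δ gives 0.31·2.97·k^(0.31−1) = 0.06, hence k_gold = (0.31·2.97/0.06)^(1/0.69) ≈ 52.3350.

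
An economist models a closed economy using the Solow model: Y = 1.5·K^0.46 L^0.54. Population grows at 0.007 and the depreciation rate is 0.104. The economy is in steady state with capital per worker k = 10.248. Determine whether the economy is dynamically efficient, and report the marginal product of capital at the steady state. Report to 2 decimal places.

Capital per worker breaks even when investment replaces (n + δ)·k; here n + δ = 0.111.
MPK = 0.46·1.5·k^(0.46−1) = 0.46·1.5·10.248^(-0.54) ≈ 0.1964.
MPK > 0.111, so the economy is dynamically efficient (under-saving).

dynamically efficient; MPK ≈ 0.20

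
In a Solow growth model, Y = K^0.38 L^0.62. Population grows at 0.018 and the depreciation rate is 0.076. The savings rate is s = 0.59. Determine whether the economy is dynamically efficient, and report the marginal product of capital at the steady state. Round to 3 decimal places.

dynamically inefficient; MPK ≈ 0.061

The effective depreciation rate is n + δ = 0.018 + 0.076 = 0.094.
Steady-state k*: s·k^0.38 = 0.094·k gives k* = (0.59/0.094)^(1/0.62) ≈ 19.3487.
MPK = 0.38·19.3487^(-0.62) ≈ 0.0605.
MPK < n+δ = 0.094, so the economy is dynamically inefficient (over-saving).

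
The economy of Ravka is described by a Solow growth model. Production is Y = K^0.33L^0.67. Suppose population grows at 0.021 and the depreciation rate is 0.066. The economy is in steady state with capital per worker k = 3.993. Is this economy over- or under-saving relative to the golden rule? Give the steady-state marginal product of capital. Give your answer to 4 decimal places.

Break-even investment rate: n + δ = 0.021 + 0.066 = 0.087.
MPK = 0.33·k^(0.33−1) = 0.33·3.993^(-0.67) ≈ 0.1305.
MPK > 0.087, so the economy is dynamically efficient (under-saving).

under-saving; MPK ≈ 0.1305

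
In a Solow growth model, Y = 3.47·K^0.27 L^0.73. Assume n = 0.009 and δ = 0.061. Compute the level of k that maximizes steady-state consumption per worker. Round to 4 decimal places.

Break-even investment rate: n + δ = 0.009 + 0.061 = 0.07.
Maximizing c = f(k) − (n+δ)·k gives f'(k) = n+δ, i.e. 0.27·3.47·k^(0.27−1) = 0.07, so k_gold = (0.27·3.47/0.07)^(1/0.73) ≈ 34.9366.

k_gold ≈ 34.9366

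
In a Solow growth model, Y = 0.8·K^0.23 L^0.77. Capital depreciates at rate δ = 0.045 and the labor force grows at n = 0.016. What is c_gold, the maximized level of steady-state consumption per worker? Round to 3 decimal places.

The effective depreciation rate is n + δ = 0.016 + 0.045 = 0.061.
At the golden rule the marginal product of capital equals n+δ: 0.23·0.8·k^(0.23−1) = 0.061. Solving, k_gold = (0.23·0.8/0.061)^(1/0.77) ≈ 4.1948.
y_gold = 0.8·4.1948^0.23 ≈ 1.1125.
c_gold = y_gold − (n+δ)·k_gold = 1.1125 − 0.061·4.1948 ≈ 0.8567.

c_gold ≈ 0.857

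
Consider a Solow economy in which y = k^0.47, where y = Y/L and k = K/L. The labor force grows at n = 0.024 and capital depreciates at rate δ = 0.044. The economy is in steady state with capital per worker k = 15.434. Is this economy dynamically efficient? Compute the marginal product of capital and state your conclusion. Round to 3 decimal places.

dynamically efficient; MPK ≈ 0.110

The effective depreciation rate is n + δ = 0.024 + 0.044 = 0.068.
MPK = 0.47·k^(0.47−1) = 0.47·15.434^(-0.53) ≈ 0.1102.
MPK > 0.068, so the economy is dynamically efficient (under-saving).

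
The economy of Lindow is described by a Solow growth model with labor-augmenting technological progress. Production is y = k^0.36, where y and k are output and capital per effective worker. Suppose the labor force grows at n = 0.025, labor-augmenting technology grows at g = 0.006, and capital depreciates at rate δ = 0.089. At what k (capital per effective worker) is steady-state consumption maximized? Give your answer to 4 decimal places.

Break-even investment rate: n + g + δ = 0.025 + 0.006 + 0.089 = 0.12.
Setting f'(k) = n+g+δ gives 0.36·k^(0.36−1) = 0.12, hence k_gold = (0.36/0.12)^(1/0.64) ≈ 5.5655.

k_gold ≈ 5.5655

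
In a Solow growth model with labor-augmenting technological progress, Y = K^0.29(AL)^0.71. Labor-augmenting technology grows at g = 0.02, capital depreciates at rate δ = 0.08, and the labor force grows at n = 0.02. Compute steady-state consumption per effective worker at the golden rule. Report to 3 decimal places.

Capital per effective worker breaks even when investment replaces (n + g + δ)·k; here n + g + δ = 0.12.
Maximizing c = f(k) − (n+g+δ)·k gives f'(k) = n+g+δ, i.e. 0.29·k^(0.29−1) = 0.12, so k_gold = (0.29/0.12)^(1/0.71) ≈ 3.4653.
y_gold = 3.4653^0.29 ≈ 1.4339.
c_gold = y_gold − (n+g+δ)·k_gold = 1.4339 − 0.12·3.4653 ≈ 1.0181.

c_gold ≈ 1.018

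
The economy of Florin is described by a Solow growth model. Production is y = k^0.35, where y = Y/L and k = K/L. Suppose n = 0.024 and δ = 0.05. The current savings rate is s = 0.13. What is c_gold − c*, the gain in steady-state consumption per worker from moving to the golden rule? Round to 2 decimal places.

Capital per worker breaks even when investment replaces (n + δ)·k; here n + δ = 0.074.
Current steady state (s = 0.13): k* = (0.13/0.074)^(1/0.65) ≈ 2.3795, y* = 2.3795^0.35 ≈ 1.3545, c* = (1−0.13)·1.3545 ≈ 1.1784.
Golden rule sets MPK = n+δ: 0.35·k^(0.35−1) = 0.074, so k_gold = (0.35/0.074)^(1/0.65) ≈ 10.9197.
y_gold = 10.9197^0.35 ≈ 2.3087, c_gold = y_gold − 0.074·k_gold ≈ 1.5007.
Gain: Δc = 1.5007 − 1.1784 ≈ 0.3223.

Δc ≈ 0.32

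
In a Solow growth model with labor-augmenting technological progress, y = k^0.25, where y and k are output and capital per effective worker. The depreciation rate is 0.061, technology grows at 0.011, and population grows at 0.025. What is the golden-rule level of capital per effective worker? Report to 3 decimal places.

k_gold ≈ 3.534

n + g + δ = 0.025 + 0.011 + 0.061 = 0.097.
At the golden rule the marginal product of capital equals n+g+δ: 0.25·k^(0.25−1) = 0.097. Solving, k_gold = (0.25/0.097)^(1/0.75) ≈ 3.5337.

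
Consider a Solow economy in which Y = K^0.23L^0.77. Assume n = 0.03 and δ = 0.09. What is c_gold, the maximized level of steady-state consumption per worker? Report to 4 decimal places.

c_gold ≈ 0.9352

Capital per worker breaks even when investment replaces (n + δ)·k; here n + δ = 0.12.
Setting f'(k) = n+δ gives 0.23·k^(0.23−1) = 0.12, hence k_gold = (0.23/0.12)^(1/0.77) ≈ 2.3278.
y_gold = 2.3278^0.23 ≈ 1.2145.
c_gold = y_gold − (n+δ)·k_gold = 1.2145 − 0.12·2.3278 ≈ 0.9352.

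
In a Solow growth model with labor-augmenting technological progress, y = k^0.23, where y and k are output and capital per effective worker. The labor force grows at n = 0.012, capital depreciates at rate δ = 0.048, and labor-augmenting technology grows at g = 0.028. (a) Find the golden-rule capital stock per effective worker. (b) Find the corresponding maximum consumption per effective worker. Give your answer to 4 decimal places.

(a) k_gold ≈ 3.4824; (b) c_gold ≈ 1.0259

n + g + δ = 0.012 + 0.028 + 0.048 = 0.088.
At the golden rule the marginal product of capital equals n+g+δ: 0.23·k^(0.23−1) = 0.088. Solving, k_gold = (0.23/0.088)^(1/0.77) ≈ 3.4824.
y_gold = 3.4824^0.23 ≈ 1.3324; c_gold = y_gold − 0.088·k_gold ≈ 1.0259.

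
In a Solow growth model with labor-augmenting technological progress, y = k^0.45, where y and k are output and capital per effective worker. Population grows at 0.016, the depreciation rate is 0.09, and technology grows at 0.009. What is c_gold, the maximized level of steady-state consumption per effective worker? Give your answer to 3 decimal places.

c_gold ≈ 1.679

n + g + δ = 0.016 + 0.009 + 0.09 = 0.115.
At the golden rule the marginal product of capital equals n+g+δ: 0.45·k^(0.45−1) = 0.115. Solving, k_gold = (0.45/0.115)^(1/0.55) ≈ 11.9481.
y_gold = 11.9481^0.45 ≈ 3.0534.
c_gold = y_gold − (n+g+δ)·k_gold = 3.0534 − 0.115·11.9481 ≈ 1.6794.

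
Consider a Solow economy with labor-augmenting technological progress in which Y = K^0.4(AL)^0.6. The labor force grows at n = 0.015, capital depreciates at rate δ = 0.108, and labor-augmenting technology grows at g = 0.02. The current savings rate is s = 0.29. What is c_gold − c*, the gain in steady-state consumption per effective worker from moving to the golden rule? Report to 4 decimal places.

Δc ≈ 0.0536

n + g + δ = 0.015 + 0.02 + 0.108 = 0.143.
Current steady state (s = 0.29): k* = (0.29/0.143)^(1/0.6) ≈ 3.2492, y* = 3.2492^0.4 ≈ 1.6022, c* = (1−0.29)·1.6022 ≈ 1.1375.
Setting f'(k) = n+g+δ gives 0.4·k^(0.4−1) = 0.143, hence k_gold = (0.4/0.143)^(1/0.6) ≈ 5.5532.
y_gold = 5.5532^0.4 ≈ 1.9853, c_gold = y_gold − 0.143·k_gold ≈ 1.1912.
Gain: Δc = 1.1912 − 1.1375 ≈ 0.0536.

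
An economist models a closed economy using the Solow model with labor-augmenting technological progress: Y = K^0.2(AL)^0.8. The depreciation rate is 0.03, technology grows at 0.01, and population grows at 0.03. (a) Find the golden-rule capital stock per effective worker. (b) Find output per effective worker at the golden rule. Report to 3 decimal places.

Capital per effective worker breaks even when investment replaces (n + g + δ)·k; here n + g + δ = 0.07.
At the golden rule the marginal product of capital equals n+g+δ: 0.2·k^(0.2−1) = 0.07. Solving, k_gold = (0.2/0.07)^(1/0.8) ≈ 3.7146.
y_gold = 3.7146^0.2 ≈ 1.3001.

(a) k_gold ≈ 3.715; (b) y_gold ≈ 1.300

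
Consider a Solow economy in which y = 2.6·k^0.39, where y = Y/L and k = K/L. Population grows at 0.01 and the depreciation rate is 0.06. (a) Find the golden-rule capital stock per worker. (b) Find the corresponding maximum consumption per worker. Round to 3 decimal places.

(a) k_gold ≈ 80.017; (b) c_gold ≈ 8.761

Capital per worker breaks even when investment replaces (n + δ)·k; here n + δ = 0.07.
Golden rule sets MPK = n+δ: 0.39·2.6·k^(0.39−1) = 0.07, so k_gold = (0.39·2.6/0.07)^(1/0.61) ≈ 80.0166.
y_gold = 2.6·80.0166^0.39 ≈ 14.3620; c_gold = y_gold − 0.07·k_gold ≈ 8.7608.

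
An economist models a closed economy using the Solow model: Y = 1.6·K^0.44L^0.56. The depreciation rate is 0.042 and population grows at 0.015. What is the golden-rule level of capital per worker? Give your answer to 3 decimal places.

k_gold ≈ 89.014

Break-even investment rate: n + δ = 0.015 + 0.042 = 0.057.
At the golden rule the marginal product of capital equals n+δ: 0.44·1.6·k^(0.44−1) = 0.057. Solving, k_gold = (0.44·1.6/0.057)^(1/0.56) ≈ 89.0144.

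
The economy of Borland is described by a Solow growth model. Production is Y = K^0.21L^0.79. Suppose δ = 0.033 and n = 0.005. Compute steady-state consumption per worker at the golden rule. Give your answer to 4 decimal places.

c_gold ≈ 1.2445

Capital per worker breaks even when investment replaces (n + δ)·k; here n + δ = 0.038.
Setting f'(k) = n+δ gives 0.21·k^(0.21−1) = 0.038, hence k_gold = (0.21/0.038)^(1/0.79) ≈ 8.7055.
y_gold = 8.7055^0.21 ≈ 1.5753.
c_gold = y_gold − (n+δ)·k_gold = 1.5753 − 0.038·8.7055 ≈ 1.2445.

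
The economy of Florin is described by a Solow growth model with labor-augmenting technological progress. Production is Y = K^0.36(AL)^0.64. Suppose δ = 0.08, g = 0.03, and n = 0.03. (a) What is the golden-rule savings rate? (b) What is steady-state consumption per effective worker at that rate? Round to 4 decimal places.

Break-even investment rate: n + g + δ = 0.03 + 0.03 + 0.08 = 0.14.
For Cobb-Douglas, s_gold equals capital's share: s_gold = 0.36.
Golden rule sets MPK = n+g+δ: 0.36·k^(0.36−1) = 0.14, so k_gold = (0.36/0.14)^(1/0.64) ≈ 4.3742.
y_gold = 4.3742^0.36 ≈ 1.7011; c_gold = (1−0.36)·y_gold ≈ 1.0887.

(a) s_gold = 0.3600; (b) c_gold ≈ 1.0887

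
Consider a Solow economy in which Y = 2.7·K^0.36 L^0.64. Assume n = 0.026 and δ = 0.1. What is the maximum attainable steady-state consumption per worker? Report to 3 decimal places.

c_gold ≈ 5.453

n + δ = 0.026 + 0.1 = 0.126.
Golden rule sets MPK = n+δ: 0.36·2.7·k^(0.36−1) = 0.126, so k_gold = (0.36·2.7/0.126)^(1/0.64) ≈ 24.3444.
y_gold = 2.7·24.3444^0.36 ≈ 8.5205.
c_gold = y_gold − (n+δ)·k_gold = 8.5205 − 0.126·24.3444 ≈ 5.4532.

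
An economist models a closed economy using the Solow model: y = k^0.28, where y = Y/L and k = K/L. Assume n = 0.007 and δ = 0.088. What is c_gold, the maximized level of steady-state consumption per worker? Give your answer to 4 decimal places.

c_gold ≈ 1.0962

The effective depreciation rate is n + δ = 0.007 + 0.088 = 0.095.
Maximizing c = f(k) − (n+δ)·k gives f'(k) = n+δ, i.e. 0.28·k^(0.28−1) = 0.095, so k_gold = (0.28/0.095)^(1/0.72) ≈ 4.4874.
y_gold = 4.4874^0.28 ≈ 1.5225.
c_gold = y_gold − (n+δ)·k_gold = 1.5225 − 0.095·4.4874 ≈ 1.0962.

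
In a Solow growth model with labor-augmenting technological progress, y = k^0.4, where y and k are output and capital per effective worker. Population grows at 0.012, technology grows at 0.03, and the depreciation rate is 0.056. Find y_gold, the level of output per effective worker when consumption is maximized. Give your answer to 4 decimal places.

y_gold ≈ 2.5540

Break-even investment rate: n + g + δ = 0.012 + 0.03 + 0.056 = 0.098.
Setting f'(k) = n+g+δ gives 0.4·k^(0.4−1) = 0.098, hence k_gold = (0.4/0.098)^(1/0.6) ≈ 10.4245.
Output: y_gold = k_gold^0.4 = 10.4245^0.4 ≈ 2.5540.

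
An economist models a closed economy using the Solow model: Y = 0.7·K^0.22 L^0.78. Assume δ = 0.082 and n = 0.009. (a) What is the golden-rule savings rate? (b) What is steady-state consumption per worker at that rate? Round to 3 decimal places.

(a) s_gold = 0.220; (b) c_gold ≈ 0.633

The effective depreciation rate is n + δ = 0.009 + 0.082 = 0.091.
For Cobb-Douglas, s_gold equals capital's share: s_gold = 0.22.
Golden rule sets MPK = n+δ: 0.22·0.7·k^(0.22−1) = 0.091, so k_gold = (0.22·0.7/0.091)^(1/0.78) ≈ 1.9630.
y_gold = 0.7·1.9630^0.22 ≈ 0.8120; c_gold = (1−0.22)·y_gold ≈ 0.6333.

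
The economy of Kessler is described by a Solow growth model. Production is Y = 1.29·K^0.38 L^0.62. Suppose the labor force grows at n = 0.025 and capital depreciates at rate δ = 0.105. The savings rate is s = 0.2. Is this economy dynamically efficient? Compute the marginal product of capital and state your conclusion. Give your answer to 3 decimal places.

dynamically efficient; MPK ≈ 0.247

The effective depreciation rate is n + δ = 0.025 + 0.105 = 0.13.
Steady-state k*: s·A·k^0.38 = 0.13·k gives k* = (0.2·1.29/0.13)^(1/0.62) ≈ 3.0208.
MPK = 0.38·1.29·3.0208^(-0.62) ≈ 0.2470.
MPK > n+δ = 0.13, so the economy is dynamically efficient (under-saving).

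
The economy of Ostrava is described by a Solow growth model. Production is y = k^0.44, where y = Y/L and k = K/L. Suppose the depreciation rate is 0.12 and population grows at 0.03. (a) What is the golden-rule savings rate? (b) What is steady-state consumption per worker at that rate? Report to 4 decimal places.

(a) s_gold = 0.4400; (b) c_gold ≈ 1.3044

Capital per worker breaks even when investment replaces (n + δ)·k; here n + δ = 0.15.
For Cobb-Douglas, s_gold equals capital's share: s_gold = 0.44.
Maximizing c = f(k) − (n+δ)·k gives f'(k) = n+δ, i.e. 0.44·k^(0.44−1) = 0.15, so k_gold = (0.44/0.15)^(1/0.56) ≈ 6.8324.
y_gold = 6.8324^0.44 ≈ 2.3292; c_gold = (1−0.44)·y_gold ≈ 1.3044.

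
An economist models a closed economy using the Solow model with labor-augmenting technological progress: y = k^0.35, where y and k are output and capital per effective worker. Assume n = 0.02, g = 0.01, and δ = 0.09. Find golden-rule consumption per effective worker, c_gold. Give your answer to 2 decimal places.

Break-even investment rate: n + g + δ = 0.02 + 0.01 + 0.09 = 0.12.
At the golden rule the marginal product of capital equals n+g+δ: 0.35·k^(0.35−1) = 0.12. Solving, k_gold = (0.35/0.12)^(1/0.65) ≈ 5.1905.
y_gold = 5.1905^0.35 ≈ 1.7796.
c_gold = y_gold − (n+g+δ)·k_gold = 1.7796 − 0.12·5.1905 ≈ 1.1567.

c_gold ≈ 1.16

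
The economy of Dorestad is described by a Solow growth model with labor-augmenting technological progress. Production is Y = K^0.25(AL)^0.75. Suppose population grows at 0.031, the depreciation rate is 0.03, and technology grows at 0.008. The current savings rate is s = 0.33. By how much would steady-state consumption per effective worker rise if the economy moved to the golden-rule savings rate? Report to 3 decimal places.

The effective depreciation rate is n + g + δ = 0.031 + 0.008 + 0.03 = 0.069.
Current steady state (s = 0.33): k* = (0.33/0.069)^(1/0.75) ≈ 8.0579, y* = 8.0579^0.25 ≈ 1.6848, c* = (1−0.33)·1.6848 ≈ 1.1288.
At the golden rule the marginal product of capital equals n+g+δ: 0.25·k^(0.25−1) = 0.069. Solving, k_gold = (0.25/0.069)^(1/0.75) ≈ 5.5649.
y_gold = 5.5649^0.25 ≈ 1.5359, c_gold = y_gold − 0.069·k_gold ≈ 1.1519.
Gain: Δc = 1.1519 − 1.1288 ≈ 0.0231.

Δc ≈ 0.023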